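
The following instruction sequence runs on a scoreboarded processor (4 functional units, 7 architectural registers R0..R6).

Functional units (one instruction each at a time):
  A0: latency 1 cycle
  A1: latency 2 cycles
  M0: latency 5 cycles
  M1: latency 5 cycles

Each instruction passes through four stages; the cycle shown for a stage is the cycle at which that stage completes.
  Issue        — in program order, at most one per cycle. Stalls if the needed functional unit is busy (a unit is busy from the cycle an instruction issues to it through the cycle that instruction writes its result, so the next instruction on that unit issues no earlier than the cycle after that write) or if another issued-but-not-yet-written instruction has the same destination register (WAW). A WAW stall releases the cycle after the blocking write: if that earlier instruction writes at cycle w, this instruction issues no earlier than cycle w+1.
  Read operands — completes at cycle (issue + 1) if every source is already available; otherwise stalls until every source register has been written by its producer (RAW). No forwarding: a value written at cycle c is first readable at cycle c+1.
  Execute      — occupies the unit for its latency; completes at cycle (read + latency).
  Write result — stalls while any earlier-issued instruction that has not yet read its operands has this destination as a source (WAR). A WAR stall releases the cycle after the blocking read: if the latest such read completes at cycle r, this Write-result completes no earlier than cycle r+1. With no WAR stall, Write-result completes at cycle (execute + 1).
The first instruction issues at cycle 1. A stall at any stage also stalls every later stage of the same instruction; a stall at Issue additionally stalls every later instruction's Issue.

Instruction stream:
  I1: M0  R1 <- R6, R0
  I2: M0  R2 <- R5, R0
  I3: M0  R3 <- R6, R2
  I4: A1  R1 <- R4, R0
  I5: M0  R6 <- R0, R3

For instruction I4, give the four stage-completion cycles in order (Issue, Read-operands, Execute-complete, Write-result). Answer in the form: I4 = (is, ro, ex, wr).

  I1 | 1 | 2 | 7 | 8
  I2 | 9 | 10 | 15 | 16   struct: M0 busy until I1 writes@8
  I3 | 17 | 18 | 23 | 24   struct: M0 busy until I2 writes@16
  I4 | 18 | 19 | 21 | 22
  I5 | 25 | 26 | 31 | 32   struct: M0 busy until I3 writes@24

I4 = (18, 19, 21, 22)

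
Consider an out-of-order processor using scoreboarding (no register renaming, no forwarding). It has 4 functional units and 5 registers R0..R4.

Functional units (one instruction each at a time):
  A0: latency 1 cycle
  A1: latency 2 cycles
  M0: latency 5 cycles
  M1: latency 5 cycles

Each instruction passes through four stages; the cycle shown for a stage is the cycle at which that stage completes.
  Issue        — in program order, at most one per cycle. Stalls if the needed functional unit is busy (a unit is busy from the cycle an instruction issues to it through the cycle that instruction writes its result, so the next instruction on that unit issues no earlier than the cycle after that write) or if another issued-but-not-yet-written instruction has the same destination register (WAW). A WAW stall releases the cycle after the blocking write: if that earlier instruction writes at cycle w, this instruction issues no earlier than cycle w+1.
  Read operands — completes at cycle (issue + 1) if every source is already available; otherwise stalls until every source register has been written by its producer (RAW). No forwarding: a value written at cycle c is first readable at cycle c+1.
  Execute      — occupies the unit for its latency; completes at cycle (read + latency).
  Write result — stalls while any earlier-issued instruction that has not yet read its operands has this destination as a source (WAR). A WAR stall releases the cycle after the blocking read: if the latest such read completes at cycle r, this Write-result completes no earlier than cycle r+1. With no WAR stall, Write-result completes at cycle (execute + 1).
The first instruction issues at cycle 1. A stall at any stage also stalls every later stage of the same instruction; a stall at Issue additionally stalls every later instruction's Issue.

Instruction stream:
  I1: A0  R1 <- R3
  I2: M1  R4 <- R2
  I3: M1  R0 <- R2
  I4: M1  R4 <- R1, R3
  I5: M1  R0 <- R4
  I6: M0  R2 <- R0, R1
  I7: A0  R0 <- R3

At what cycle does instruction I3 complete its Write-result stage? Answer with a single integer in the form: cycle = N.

cycle = 17

I1  is:1  ro:2  ex:3  wr:4
I2  is:2  ro:3  ex:8  wr:9
I3  is:10  ro:11  ex:16  wr:17  — struct: M1 busy until I2 writes@9
I4  is:18  ro:19  ex:24  wr:25  — struct: M1 busy until I3 writes@17
I5  is:26  ro:27  ex:32  wr:33  — struct: M1 busy until I4 writes@25
I6  is:27  ro:34  ex:39  wr:40  — RAW R0: wait I5 write@33
I7  is:34  ro:35  ex:36  wr:37  — WAW R0: wait I5 write@33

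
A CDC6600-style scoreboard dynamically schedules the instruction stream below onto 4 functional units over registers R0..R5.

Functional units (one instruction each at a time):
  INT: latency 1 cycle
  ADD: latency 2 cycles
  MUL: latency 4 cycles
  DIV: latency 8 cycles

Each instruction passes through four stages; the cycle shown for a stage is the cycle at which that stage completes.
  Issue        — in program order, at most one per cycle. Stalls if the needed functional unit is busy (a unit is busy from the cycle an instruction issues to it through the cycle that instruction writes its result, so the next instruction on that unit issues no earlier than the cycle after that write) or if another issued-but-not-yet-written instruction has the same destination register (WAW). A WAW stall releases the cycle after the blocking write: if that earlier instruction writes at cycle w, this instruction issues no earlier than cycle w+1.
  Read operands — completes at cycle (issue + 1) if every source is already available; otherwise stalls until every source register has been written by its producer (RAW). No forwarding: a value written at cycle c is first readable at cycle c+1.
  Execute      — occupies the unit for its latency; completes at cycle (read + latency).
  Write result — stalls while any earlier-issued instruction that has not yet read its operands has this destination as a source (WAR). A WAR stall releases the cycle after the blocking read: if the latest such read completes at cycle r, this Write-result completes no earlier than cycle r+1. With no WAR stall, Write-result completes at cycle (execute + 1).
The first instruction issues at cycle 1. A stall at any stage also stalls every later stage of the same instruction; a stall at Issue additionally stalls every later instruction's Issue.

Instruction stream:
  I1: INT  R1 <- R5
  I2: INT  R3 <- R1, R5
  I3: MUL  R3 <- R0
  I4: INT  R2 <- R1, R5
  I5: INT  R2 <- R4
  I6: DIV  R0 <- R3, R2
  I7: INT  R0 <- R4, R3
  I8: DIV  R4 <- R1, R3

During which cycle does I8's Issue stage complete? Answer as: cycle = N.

cycle = 29

I1  is:1  ro:2  ex:3  wr:4
I2  is:5  ro:6  ex:7  wr:8  — struct: INT busy until I1 writes@4
I3  is:9  ro:10  ex:14  wr:15  — WAW R3: wait I2 write@8
I4  is:10  ro:11  ex:12  wr:13
I5  is:14  ro:15  ex:16  wr:17  — struct: INT busy until I4 writes@13
I6  is:15  ro:18  ex:26  wr:27  — RAW R2: wait I5 write@17
I7  is:28  ro:29  ex:30  wr:31  — WAW R0: wait I6 write@27
I8  is:29  ro:30  ex:38  wr:39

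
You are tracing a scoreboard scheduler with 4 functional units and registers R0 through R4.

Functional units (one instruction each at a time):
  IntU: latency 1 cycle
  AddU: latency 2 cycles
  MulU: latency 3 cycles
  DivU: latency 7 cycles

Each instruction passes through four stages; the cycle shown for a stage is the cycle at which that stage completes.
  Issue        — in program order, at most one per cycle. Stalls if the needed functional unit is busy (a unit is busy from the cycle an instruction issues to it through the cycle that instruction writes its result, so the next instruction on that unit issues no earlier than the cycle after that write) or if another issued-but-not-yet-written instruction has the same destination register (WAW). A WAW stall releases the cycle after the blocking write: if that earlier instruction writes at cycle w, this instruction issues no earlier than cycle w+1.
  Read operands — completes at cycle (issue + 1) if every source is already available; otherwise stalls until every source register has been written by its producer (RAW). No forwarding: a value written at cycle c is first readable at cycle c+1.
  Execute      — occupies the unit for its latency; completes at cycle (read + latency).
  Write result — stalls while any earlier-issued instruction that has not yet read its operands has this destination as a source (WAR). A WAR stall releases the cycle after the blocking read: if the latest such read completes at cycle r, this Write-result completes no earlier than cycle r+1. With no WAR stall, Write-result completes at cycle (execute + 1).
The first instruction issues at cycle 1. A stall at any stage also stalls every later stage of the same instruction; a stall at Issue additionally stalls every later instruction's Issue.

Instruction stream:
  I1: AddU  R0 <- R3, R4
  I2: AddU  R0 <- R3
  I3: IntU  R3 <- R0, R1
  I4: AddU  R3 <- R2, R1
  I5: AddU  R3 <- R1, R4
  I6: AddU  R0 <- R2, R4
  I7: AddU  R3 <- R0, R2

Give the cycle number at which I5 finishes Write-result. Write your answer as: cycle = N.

cycle = 23

I1 -> (1, 2, 4, 5)
I2 -> (6, 7, 9, 10)  // struct: AddU busy until I1 writes@5
I3 -> (7, 11, 12, 13)  // RAW R0: wait I2 write@10
I4 -> (14, 15, 17, 18)  // WAW R3: wait I3 write@13
I5 -> (19, 20, 22, 23)  // struct: AddU busy until I4 writes@18
I6 -> (24, 25, 27, 28)  // struct: AddU busy until I5 writes@23
I7 -> (29, 30, 32, 33)  // struct: AddU busy until I6 writes@28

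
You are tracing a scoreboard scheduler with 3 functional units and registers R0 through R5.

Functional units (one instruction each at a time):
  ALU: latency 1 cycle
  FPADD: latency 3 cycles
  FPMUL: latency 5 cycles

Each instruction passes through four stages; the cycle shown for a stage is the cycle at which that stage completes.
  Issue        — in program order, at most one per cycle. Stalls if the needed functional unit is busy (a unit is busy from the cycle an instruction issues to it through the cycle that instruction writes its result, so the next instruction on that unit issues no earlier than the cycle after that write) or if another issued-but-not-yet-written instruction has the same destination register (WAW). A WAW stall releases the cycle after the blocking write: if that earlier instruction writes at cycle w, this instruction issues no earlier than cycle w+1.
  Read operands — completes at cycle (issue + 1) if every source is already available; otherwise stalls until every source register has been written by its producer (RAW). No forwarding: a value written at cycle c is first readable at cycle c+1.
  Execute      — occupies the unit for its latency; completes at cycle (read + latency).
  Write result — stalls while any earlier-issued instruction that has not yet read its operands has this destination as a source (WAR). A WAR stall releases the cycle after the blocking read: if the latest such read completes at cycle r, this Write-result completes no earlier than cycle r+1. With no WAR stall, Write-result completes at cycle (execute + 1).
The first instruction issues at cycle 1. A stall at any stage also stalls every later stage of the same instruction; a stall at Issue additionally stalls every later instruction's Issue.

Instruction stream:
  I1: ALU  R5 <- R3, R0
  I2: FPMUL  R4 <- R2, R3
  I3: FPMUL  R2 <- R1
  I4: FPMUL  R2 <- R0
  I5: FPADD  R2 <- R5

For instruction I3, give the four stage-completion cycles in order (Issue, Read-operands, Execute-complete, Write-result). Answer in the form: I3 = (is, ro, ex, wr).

c1: I1 dispatched to ALU
c2: I1 operands ready, I2 dispatched to FPMUL
c3: I1 complete, I2 operands ready
c4: R5←I1
c8: I2 complete
c9: R4←I2
c10: I3 dispatched to FPMUL
c11: I3 operands ready
c16: I3 complete
c17: R2←I3
c18: I4 dispatched to FPMUL
c19: I4 operands ready
c24: I4 complete
c25: R2←I4
c26: I5 dispatched to FPADD
c27: I5 operands ready
c30: I5 complete
c31: R2←I5

I3 = (10, 11, 16, 17)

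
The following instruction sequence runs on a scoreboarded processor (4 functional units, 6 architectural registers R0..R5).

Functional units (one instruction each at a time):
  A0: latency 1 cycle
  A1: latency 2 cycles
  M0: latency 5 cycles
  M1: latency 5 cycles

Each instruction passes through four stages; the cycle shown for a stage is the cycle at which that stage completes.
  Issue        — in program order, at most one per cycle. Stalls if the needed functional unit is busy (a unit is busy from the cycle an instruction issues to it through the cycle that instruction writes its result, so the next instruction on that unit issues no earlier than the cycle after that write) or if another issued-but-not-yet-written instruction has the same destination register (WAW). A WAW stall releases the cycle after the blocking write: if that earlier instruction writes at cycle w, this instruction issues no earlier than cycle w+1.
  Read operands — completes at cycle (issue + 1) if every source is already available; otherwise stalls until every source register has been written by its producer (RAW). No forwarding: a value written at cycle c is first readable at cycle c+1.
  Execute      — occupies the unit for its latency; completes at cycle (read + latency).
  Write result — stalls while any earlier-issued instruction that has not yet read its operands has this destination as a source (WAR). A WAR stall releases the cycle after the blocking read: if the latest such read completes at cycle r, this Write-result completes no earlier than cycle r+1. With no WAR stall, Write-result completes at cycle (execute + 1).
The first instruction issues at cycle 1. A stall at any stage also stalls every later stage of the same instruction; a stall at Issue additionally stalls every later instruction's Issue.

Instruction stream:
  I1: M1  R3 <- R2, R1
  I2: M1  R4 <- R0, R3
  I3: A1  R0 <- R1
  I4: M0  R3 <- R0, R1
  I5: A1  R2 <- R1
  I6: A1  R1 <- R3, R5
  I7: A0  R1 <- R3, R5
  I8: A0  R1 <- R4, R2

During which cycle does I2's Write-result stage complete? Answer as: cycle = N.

cycle 1: issue I1 (M1)
cycle 2: I1 read-ops
cycle 7: I1 finished on M1
cycle 8: I1→R3
cycle 9: issue I2 (M1)
cycle 10: I2 read-ops | issue I3 (A1)
cycle 11: I3 read-ops | issue I4 (M0)
cycle 13: I3 finished on A1
cycle 14: I3→R0
cycle 15: I2 finished on M1 | I4 read-ops | issue I5 (A1)
cycle 16: I2→R4 | I5 read-ops
cycle 18: I5 finished on A1
cycle 19: I5→R2
cycle 20: I4 finished on M0 | issue I6 (A1)
cycle 21: I4→R3
cycle 22: I6 read-ops
cycle 24: I6 finished on A1
cycle 25: I6→R1
cycle 26: issue I7 (A0)
cycle 27: I7 read-ops
cycle 28: I7 finished on A0
cycle 29: I7→R1
cycle 30: issue I8 (A0)
cycle 31: I8 read-ops
cycle 32: I8 finished on A0
cycle 33: I8→R1

cycle = 16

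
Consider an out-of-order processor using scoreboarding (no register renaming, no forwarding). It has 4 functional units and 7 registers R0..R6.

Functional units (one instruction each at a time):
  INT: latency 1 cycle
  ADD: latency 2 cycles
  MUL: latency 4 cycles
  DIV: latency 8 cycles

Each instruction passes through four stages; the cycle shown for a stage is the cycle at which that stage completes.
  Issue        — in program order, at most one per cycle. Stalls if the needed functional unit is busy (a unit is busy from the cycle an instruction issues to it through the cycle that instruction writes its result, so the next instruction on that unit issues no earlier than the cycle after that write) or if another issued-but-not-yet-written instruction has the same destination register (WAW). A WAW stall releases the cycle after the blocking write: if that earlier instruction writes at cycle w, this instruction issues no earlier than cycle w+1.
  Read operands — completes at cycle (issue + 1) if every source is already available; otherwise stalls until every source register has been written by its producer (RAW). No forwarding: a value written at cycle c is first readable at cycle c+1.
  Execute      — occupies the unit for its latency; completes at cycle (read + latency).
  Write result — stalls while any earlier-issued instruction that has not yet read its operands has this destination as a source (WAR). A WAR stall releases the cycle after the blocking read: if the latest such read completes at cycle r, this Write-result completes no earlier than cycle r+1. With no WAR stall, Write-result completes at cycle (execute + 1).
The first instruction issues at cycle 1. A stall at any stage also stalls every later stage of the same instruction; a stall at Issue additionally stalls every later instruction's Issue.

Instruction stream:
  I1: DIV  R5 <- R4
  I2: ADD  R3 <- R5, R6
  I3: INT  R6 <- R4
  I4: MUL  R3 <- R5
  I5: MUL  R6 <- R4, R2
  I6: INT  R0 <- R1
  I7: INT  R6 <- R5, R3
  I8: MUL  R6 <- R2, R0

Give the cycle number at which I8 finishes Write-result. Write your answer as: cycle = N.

cycle = 40

cycle 1: I1 dispatched to DIV
cycle 2: I1 operands ready · I2 dispatched to ADD
cycle 3: I3 dispatched to INT
cycle 4: I3 operands ready
cycle 5: I3 complete
cycle 10: I1 complete
cycle 11: R5←I1
cycle 12: I2 operands ready
cycle 13: R6←I3
cycle 14: I2 complete
cycle 15: R3←I2
cycle 16: I4 dispatched to MUL
cycle 17: I4 operands ready
cycle 21: I4 complete
cycle 22: R3←I4
cycle 23: I5 dispatched to MUL
cycle 24: I5 operands ready · I6 dispatched to INT
cycle 25: I6 operands ready
cycle 26: I6 complete
cycle 27: R0←I6
cycle 28: I5 complete
cycle 29: R6←I5
cycle 30: I7 dispatched to INT
cycle 31: I7 operands ready
cycle 32: I7 complete
cycle 33: R6←I7
cycle 34: I8 dispatched to MUL
cycle 35: I8 operands ready
cycle 39: I8 complete
cycle 40: R6←I8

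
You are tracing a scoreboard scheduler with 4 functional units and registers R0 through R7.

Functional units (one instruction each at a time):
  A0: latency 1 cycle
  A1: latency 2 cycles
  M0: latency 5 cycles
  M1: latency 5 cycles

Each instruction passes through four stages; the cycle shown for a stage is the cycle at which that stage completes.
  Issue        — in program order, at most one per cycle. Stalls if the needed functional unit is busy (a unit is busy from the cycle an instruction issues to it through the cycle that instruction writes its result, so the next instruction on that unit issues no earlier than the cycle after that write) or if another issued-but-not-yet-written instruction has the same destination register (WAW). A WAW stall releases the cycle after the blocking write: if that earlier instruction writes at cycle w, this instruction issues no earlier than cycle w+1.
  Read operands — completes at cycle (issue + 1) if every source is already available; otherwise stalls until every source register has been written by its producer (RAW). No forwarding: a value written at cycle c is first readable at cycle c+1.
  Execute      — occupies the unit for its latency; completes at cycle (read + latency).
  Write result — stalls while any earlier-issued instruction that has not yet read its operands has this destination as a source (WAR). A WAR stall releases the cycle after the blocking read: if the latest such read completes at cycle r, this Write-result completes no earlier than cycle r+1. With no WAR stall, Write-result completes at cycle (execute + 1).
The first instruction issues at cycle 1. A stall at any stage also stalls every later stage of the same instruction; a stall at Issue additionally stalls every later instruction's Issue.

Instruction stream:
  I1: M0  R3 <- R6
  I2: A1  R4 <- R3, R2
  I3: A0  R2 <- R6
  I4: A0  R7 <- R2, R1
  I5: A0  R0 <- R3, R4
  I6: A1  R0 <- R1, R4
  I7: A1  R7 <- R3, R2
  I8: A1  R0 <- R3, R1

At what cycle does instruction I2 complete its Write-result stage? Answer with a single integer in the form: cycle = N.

cycle = 12

I1 -> (1, 2, 7, 8)
I2 -> (2, 9, 11, 12)  // RAW R3: wait I1 write@8
I3 -> (3, 4, 5, 10)  // WAR R2: wait I2 read@9
I4 -> (11, 12, 13, 14)  // struct: A0 busy until I3 writes@10
I5 -> (15, 16, 17, 18)  // struct: A0 busy until I4 writes@14
I6 -> (19, 20, 22, 23)  // WAW R0: wait I5 write@18
I7 -> (24, 25, 27, 28)  // struct: A1 busy until I6 writes@23
I8 -> (29, 30, 32, 33)  // struct: A1 busy until I7 writes@28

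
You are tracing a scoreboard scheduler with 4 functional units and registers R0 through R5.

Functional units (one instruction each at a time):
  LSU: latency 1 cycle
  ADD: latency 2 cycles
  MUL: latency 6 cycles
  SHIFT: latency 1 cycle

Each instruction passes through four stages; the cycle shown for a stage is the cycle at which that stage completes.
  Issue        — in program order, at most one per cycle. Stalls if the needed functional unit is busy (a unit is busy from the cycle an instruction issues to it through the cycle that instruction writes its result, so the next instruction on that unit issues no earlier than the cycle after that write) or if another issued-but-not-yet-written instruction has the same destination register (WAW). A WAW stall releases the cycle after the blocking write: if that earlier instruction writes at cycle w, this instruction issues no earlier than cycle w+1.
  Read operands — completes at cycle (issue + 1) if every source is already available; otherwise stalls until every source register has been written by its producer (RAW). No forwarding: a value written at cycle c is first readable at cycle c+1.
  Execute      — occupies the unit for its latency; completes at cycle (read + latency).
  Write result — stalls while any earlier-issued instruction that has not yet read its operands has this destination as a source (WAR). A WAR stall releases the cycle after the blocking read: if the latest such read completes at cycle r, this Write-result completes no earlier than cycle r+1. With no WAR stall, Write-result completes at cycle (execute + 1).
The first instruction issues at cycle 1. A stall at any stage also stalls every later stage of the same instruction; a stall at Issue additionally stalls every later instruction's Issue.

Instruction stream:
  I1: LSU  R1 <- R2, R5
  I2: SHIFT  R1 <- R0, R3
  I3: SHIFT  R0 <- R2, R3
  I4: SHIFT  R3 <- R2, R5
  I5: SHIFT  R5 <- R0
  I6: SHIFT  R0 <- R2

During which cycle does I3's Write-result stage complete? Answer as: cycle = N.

c1: I1→LSU
c2: I1 RO
c3: I1 EX
c4: I1 WR R1
c5: I2→SHIFT
c6: I2 RO
c7: I2 EX
c8: I2 WR R1
c9: I3→SHIFT
c10: I3 RO
c11: I3 EX
c12: I3 WR R0
c13: I4→SHIFT
c14: I4 RO
c15: I4 EX
c16: I4 WR R3
c17: I5→SHIFT
c18: I5 RO
c19: I5 EX
c20: I5 WR R5
c21: I6→SHIFT
c22: I6 RO
c23: I6 EX
c24: I6 WR R0

cycle = 12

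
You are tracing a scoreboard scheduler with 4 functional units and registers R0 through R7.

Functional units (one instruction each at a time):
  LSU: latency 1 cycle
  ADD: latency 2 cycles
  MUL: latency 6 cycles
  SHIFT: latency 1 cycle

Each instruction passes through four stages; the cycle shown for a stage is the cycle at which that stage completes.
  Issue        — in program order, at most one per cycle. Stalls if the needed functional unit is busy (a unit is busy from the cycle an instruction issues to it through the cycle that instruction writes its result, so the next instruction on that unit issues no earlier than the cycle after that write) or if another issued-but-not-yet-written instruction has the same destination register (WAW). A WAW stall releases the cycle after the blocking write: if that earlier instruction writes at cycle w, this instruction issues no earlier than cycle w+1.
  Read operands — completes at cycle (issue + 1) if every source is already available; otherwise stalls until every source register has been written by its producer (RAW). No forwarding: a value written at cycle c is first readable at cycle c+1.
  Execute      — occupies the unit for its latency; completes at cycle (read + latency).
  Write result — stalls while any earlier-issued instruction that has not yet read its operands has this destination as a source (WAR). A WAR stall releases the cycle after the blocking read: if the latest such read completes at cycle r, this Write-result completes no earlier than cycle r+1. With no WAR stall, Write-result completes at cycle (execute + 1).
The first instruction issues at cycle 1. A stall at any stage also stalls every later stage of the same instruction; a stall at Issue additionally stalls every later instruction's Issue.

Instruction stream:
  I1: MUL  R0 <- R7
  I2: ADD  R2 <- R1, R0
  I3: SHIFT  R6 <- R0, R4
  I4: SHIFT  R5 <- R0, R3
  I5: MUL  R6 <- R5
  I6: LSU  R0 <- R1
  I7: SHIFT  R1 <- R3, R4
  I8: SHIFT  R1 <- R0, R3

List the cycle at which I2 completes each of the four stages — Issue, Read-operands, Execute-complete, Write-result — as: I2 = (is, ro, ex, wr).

I2 = (2, 10, 12, 13)

[1] I1→MUL
[2] I1 RO, I2→ADD
[3] I3→SHIFT
[8] I1 EX
[9] I1 WR R0
[10] I2 RO, I3 RO
[11] I3 EX
[12] I2 EX, I3 WR R6
[13] I2 WR R2, I4→SHIFT
[14] I4 RO, I5→MUL
[15] I4 EX, I6→LSU
[16] I4 WR R5, I6 RO
[17] I5 RO, I6 EX, I7→SHIFT
[18] I6 WR R0, I7 RO
[19] I7 EX
[20] I7 WR R1
[21] I8→SHIFT
[22] I8 RO
[23] I5 EX, I8 EX
[24] I5 WR R6, I8 WR R1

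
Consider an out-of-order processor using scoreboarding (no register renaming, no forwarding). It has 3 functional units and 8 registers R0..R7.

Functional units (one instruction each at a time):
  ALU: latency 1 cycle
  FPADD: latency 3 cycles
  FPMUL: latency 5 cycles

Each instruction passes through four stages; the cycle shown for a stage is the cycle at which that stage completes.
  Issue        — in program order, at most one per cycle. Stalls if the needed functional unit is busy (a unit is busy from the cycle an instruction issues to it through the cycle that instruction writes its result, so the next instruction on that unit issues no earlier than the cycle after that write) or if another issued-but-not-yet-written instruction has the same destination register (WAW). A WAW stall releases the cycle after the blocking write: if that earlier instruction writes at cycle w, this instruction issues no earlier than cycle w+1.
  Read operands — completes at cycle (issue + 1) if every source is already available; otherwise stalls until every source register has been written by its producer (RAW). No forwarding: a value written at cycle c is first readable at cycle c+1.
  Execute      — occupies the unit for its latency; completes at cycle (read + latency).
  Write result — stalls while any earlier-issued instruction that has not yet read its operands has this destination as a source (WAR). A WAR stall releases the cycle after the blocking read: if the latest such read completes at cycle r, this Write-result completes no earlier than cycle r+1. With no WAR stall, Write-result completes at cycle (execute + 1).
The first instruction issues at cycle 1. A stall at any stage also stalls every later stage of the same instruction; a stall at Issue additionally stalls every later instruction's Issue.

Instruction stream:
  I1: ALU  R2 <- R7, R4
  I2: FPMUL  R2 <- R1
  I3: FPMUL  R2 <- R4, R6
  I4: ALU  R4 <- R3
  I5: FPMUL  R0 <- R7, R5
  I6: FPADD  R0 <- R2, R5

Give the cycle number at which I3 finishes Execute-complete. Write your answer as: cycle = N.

cycle = 19

c1: issue I1 (ALU)
c2: I1 read-ops
c3: I1 finished on ALU
c4: I1→R2
c5: issue I2 (FPMUL)
c6: I2 read-ops
c11: I2 finished on FPMUL
c12: I2→R2
c13: issue I3 (FPMUL)
c14: I3 read-ops · issue I4 (ALU)
c15: I4 read-ops
c16: I4 finished on ALU
c17: I4→R4
c19: I3 finished on FPMUL
c20: I3→R2
c21: issue I5 (FPMUL)
c22: I5 read-ops
c27: I5 finished on FPMUL
c28: I5→R0
c29: issue I6 (FPADD)
c30: I6 read-ops
c33: I6 finished on FPADD
c34: I6→R0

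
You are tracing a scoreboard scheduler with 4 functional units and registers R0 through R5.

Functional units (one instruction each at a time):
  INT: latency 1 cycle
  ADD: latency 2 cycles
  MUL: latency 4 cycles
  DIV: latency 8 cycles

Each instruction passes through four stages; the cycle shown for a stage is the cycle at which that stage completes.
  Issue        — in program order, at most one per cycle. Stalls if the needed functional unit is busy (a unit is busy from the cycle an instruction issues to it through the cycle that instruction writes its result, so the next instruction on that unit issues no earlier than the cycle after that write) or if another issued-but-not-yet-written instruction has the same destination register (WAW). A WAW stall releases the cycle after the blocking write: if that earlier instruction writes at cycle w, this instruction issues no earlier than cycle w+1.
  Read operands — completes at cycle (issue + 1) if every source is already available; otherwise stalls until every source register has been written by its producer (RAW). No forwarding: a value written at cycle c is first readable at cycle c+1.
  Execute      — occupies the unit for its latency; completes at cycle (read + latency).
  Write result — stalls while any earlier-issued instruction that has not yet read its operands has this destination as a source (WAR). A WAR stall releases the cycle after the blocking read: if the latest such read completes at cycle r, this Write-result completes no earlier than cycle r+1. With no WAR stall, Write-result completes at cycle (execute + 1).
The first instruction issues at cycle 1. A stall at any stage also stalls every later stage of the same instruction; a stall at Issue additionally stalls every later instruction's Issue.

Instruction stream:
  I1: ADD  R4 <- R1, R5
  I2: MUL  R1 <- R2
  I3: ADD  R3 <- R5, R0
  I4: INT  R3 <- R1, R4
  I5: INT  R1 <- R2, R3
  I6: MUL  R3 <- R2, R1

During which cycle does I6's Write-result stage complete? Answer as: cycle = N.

cycle = 24

  I1 | 1 | 2 | 4 | 5
  I2 | 2 | 3 | 7 | 8
  I3 | 6 | 7 | 9 | 10   struct: ADD busy until I1 writes@5
  I4 | 11 | 12 | 13 | 14   WAW R3: wait I3 write@10
  I5 | 15 | 16 | 17 | 18   struct: INT busy until I4 writes@14
  I6 | 16 | 19 | 23 | 24   RAW R1: wait I5 write@18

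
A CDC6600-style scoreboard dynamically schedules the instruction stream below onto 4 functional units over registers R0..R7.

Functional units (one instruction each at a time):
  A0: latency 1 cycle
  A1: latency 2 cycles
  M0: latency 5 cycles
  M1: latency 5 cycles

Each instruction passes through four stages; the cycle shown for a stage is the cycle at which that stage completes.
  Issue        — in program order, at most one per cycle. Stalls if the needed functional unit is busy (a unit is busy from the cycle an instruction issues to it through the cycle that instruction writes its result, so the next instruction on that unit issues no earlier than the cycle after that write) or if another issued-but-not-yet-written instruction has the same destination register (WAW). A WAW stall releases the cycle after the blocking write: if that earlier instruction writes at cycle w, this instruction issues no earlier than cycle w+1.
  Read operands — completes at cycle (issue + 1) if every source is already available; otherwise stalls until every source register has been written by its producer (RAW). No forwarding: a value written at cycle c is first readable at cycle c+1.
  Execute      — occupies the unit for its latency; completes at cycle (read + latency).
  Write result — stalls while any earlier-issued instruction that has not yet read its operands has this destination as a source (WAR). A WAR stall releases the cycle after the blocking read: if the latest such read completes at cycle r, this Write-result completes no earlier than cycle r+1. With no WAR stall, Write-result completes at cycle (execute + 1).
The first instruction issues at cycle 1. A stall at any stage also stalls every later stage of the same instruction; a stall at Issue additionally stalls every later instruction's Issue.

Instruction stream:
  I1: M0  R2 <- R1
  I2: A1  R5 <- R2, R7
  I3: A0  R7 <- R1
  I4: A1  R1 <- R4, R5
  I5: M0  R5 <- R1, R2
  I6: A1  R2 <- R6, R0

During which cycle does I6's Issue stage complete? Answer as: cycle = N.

1) issue 1, read 2, done 7, write 8
2) issue 2, read 9, done 11, write 12  <RAW R2: wait I1 write@8>
3) issue 3, read 4, done 5, write 10  <WAR R7: wait I2 read@9>
4) issue 13, read 14, done 16, write 17  <struct: A1 busy until I2 writes@12>
5) issue 14, read 18, done 23, write 24  <RAW R1: wait I4 write@17>
6) issue 18, read 19, done 21, write 22  <struct: A1 busy until I4 writes@17>

cycle = 18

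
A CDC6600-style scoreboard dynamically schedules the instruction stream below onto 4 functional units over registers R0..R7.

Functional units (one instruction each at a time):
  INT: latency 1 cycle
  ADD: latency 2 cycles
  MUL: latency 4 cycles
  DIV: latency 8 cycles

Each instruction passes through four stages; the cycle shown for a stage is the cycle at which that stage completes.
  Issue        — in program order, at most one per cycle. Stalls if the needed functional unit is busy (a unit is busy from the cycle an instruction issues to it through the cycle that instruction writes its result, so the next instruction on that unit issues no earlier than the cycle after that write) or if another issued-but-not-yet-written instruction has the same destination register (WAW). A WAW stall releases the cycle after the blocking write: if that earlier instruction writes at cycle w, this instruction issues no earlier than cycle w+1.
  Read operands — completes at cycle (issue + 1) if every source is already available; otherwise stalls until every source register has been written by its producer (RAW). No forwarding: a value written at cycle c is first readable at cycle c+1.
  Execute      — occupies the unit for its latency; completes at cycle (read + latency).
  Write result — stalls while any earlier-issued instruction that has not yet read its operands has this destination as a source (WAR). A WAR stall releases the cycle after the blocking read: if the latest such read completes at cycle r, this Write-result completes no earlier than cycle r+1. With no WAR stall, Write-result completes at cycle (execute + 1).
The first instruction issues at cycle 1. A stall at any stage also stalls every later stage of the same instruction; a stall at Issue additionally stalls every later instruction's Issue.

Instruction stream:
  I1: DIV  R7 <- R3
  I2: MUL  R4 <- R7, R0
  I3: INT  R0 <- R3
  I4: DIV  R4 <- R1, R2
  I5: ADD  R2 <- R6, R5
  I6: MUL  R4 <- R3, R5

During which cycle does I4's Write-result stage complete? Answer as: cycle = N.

cycle = 28

cycle 1: I1→DIV
cycle 2: I1 RO | I2→MUL
cycle 3: I3→INT
cycle 4: I3 RO
cycle 5: I3 EX
cycle 10: I1 EX
cycle 11: I1 WR R7
cycle 12: I2 RO
cycle 13: I3 WR R0
cycle 16: I2 EX
cycle 17: I2 WR R4
cycle 18: I4→DIV
cycle 19: I4 RO | I5→ADD
cycle 20: I5 RO
cycle 22: I5 EX
cycle 23: I5 WR R2
cycle 27: I4 EX
cycle 28: I4 WR R4
cycle 29: I6→MUL
cycle 30: I6 RO
cycle 34: I6 EX
cycle 35: I6 WR R4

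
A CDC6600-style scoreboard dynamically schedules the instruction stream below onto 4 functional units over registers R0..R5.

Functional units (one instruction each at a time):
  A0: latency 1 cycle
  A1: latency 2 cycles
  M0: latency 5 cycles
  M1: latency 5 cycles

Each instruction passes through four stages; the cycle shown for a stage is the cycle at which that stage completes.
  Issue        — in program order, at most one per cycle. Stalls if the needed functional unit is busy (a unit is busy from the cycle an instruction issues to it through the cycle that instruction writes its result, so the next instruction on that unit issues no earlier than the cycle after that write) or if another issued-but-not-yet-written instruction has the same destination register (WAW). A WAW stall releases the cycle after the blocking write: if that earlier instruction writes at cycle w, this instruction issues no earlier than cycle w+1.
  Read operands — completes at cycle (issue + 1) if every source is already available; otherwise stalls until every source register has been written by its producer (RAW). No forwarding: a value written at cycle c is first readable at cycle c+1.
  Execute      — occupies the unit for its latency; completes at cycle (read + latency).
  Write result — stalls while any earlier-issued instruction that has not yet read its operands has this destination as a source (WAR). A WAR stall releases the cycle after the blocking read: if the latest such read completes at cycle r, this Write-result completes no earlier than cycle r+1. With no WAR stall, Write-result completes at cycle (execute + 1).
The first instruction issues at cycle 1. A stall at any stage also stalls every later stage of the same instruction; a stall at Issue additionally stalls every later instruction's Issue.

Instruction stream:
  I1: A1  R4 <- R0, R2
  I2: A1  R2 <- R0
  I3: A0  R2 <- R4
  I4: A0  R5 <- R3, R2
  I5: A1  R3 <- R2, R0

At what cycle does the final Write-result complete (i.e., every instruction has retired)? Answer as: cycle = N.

  I1 | 1 | 2 | 4 | 5
  I2 | 6 | 7 | 9 | 10   struct: A1 busy until I1 writes@5
  I3 | 11 | 12 | 13 | 14   WAW R2: wait I2 write@10
  I4 | 15 | 16 | 17 | 18   struct: A0 busy until I3 writes@14
  I5 | 16 | 17 | 19 | 20

cycle = 20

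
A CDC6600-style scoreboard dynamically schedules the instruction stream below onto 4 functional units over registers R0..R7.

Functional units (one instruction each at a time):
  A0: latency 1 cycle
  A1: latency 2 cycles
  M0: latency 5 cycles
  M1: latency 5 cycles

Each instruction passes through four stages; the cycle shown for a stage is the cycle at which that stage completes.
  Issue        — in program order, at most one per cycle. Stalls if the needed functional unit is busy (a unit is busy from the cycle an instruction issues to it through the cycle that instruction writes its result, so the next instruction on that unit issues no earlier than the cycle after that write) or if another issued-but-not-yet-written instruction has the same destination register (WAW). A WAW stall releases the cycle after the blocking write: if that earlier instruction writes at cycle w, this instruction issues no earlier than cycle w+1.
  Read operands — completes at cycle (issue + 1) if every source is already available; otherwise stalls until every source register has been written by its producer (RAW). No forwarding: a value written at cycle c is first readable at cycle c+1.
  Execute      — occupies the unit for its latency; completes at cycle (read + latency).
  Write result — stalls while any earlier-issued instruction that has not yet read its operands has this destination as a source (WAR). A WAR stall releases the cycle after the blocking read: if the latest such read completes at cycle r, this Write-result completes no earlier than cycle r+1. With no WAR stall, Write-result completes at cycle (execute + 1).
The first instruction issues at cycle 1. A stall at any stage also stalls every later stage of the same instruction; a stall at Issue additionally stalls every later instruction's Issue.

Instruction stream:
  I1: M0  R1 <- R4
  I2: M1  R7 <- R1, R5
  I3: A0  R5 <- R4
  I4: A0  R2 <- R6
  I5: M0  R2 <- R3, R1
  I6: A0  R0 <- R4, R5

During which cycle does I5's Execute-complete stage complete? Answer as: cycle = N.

cycle = 21

[1] I1 issues→M0
[2] I1 reads, I2 issues→M1
[3] I3 issues→A0
[4] I3 reads
[5] I3 exec-done
[7] I1 exec-done
[8] I1 writes R1
[9] I2 reads
[10] I3 writes R5
[11] I4 issues→A0
[12] I4 reads
[13] I4 exec-done
[14] I2 exec-done, I4 writes R2
[15] I2 writes R7, I5 issues→M0
[16] I5 reads, I6 issues→A0
[17] I6 reads
[18] I6 exec-done
[19] I6 writes R0
[21] I5 exec-done
[22] I5 writes R2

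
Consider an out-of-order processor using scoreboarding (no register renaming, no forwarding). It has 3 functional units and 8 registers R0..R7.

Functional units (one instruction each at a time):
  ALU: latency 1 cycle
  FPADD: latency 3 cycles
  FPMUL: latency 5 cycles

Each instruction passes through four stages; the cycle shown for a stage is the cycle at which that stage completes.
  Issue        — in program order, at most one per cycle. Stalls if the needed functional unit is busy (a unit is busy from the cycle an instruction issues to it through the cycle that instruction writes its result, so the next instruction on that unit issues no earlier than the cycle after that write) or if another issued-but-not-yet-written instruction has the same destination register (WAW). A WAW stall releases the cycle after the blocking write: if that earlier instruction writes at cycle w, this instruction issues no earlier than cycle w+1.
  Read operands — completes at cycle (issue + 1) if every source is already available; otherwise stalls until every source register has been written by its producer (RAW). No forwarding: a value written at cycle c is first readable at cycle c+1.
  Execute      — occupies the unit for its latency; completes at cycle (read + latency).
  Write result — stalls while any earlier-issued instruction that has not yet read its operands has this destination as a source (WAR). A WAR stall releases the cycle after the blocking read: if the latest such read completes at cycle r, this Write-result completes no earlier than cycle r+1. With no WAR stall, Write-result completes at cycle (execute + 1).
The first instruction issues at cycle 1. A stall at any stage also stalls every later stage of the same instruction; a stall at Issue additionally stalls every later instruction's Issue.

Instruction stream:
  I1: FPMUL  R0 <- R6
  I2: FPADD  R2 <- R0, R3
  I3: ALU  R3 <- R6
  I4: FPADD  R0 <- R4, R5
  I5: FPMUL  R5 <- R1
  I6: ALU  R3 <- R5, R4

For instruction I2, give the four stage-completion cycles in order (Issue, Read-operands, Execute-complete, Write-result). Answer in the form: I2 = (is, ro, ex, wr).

t=1  I1→FPMUL
t=2  I1 RO · I2→FPADD
t=3  I3→ALU
t=4  I3 RO
t=5  I3 EX
t=7  I1 EX
t=8  I1 WR R0
t=9  I2 RO
t=10  I3 WR R3
t=12  I2 EX
t=13  I2 WR R2
t=14  I4→FPADD
t=15  I4 RO · I5→FPMUL
t=16  I5 RO · I6→ALU
t=18  I4 EX
t=19  I4 WR R0
t=21  I5 EX
t=22  I5 WR R5
t=23  I6 RO
t=24  I6 EX
t=25  I6 WR R3

I2 = (2, 9, 12, 13)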